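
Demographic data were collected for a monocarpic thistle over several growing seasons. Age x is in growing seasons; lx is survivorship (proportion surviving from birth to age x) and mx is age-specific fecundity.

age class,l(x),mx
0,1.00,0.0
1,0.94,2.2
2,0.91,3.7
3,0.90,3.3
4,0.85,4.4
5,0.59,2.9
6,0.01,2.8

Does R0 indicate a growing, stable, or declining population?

R0 = Σ lx·mx = 0 + 2.068 + 3.367 + 2.97 + 3.74 + 1.711 + 0.028 = 13.884
R0 > 1, so the population is growing.

growing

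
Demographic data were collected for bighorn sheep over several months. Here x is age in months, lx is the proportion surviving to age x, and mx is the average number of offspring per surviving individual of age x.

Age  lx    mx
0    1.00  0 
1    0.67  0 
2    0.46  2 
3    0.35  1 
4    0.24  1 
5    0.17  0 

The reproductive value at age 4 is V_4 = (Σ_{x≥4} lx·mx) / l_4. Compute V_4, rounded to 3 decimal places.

lx·mx for x ≥ 4: 0.24, 0 → sum = 0.24
V_4 = 0.24 / l_4 = 0.24 / 0.24 = 1 → 1.000

1.000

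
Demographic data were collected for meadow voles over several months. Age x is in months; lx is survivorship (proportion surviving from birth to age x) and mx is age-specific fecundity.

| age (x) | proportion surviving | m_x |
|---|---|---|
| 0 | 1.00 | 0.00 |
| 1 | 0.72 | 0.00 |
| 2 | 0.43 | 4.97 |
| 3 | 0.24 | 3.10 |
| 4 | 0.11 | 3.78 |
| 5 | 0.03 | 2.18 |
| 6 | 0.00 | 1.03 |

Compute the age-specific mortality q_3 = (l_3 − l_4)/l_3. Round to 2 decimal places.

q_3 = (l_3 − l_4) / l_3 = (0.24 − 0.11) / 0.24
     = 0.13 / 0.24 = 0.541667… → 0.54

0.54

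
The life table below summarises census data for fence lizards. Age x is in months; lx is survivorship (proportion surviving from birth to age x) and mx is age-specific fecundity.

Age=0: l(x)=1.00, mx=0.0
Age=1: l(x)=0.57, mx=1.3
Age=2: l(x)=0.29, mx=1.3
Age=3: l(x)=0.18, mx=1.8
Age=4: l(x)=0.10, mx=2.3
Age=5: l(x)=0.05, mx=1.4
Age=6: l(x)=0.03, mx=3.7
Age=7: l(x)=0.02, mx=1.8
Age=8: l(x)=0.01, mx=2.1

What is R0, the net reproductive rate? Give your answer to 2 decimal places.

1.91

lx·mx by age: 0, 0.741, 0.377, 0.324, 0.23, 0.07, 0.111, 0.036, 0.021
R0 = Σ lx·mx = 1.91 → 1.91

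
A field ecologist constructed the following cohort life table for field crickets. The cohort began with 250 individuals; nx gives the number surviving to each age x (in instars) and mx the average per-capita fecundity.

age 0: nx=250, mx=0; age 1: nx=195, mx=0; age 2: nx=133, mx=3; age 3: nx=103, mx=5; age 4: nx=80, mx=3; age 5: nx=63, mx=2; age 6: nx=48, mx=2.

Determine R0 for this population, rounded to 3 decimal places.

5.504

lx = nx/n0 = nx/250: 1, 0.78, 0.532, 0.412, 0.32, 0.252, 0.192
lx·mx by age: 0, 0, 1.596, 2.06, 0.96, 0.504, 0.384
R0 = Σ lx·mx = 5.504 → 5.504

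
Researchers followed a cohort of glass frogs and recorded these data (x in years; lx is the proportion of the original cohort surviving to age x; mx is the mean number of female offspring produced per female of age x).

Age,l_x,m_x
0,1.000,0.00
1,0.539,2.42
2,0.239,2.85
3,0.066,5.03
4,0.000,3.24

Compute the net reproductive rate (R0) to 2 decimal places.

2.32

lx·mx by age: 0, 1.30438, 0.68115, 0.33198, 0
R0 = Σ lx·mx = 2.31751 → 2.32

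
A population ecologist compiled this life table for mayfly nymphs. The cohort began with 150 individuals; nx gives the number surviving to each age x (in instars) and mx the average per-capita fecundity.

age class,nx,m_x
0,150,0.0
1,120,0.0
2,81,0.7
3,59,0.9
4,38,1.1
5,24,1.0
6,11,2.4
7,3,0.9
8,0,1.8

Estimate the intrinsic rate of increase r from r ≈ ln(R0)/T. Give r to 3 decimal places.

lx = nx/n0 = nx/150: 1, 0.8, 0.54, 0.39333…, 0.25333…, 0.16, 0.07333…, 0.02, 0
R0 = Σ lx·mx = 0 + 0 + 0.378 + 0.354… + 0.27867… + 0.16 + 0.176… + 0.018 + 0 = 1.364667…
Σ x·lx·mx = 4.914667…; T = 4.914667…/1.364667… = 3.60137…
r ≈ ln(R0)/T = ln(1.364667…)/3.60137… = 0.08633… → 0.086

0.086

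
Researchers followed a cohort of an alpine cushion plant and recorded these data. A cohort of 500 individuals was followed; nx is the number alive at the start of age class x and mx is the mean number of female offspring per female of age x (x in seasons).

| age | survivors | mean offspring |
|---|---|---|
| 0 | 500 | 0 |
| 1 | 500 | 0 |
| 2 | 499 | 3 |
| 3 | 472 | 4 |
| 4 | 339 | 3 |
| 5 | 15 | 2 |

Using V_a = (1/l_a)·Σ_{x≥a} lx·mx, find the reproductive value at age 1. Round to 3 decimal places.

8.864

lx = nx/n0 = nx/500: 1, 1, 0.998, 0.944, 0.678, 0.03
lx·mx for x ≥ 1: 0, 2.994, 3.776, 2.034, 0.06 → sum = 8.864
V_1 = 8.864 / l_1 = 8.864 / 1 = 8.864 → 8.864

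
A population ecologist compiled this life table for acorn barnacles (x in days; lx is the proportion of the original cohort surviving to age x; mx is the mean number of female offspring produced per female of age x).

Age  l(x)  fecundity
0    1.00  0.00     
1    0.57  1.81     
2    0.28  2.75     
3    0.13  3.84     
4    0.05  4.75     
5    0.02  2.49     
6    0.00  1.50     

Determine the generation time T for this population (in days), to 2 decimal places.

2.04

lx·mx: 0, 1.0317, 0.77, 0.4992, 0.2375, 0.0498, 0 → R0 = 2.5882
x·lx·mx: 0, 1.0317, 1.54, 1.4976, 0.95, 0.249, 0 → Σ = 5.2683
T = 5.2683 / 2.5882 = 2.035507… → 2.04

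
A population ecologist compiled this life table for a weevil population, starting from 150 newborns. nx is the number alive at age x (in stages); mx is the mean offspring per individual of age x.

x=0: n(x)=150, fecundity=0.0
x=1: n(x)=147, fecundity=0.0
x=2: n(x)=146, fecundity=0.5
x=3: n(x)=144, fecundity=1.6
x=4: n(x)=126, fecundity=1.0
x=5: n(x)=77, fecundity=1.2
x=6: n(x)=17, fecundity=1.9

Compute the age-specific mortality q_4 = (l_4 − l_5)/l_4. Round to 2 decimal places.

lx = nx/n0 = nx/150: 1, 0.98, 0.97333…, 0.96, 0.84, 0.51333…, 0.11333…
q_4 = (l_4 − l_5) / l_4 = (0.84 − 0.513333…) / 0.84
     = 0.326667… / 0.84 = 0.388889… → 0.39

0.39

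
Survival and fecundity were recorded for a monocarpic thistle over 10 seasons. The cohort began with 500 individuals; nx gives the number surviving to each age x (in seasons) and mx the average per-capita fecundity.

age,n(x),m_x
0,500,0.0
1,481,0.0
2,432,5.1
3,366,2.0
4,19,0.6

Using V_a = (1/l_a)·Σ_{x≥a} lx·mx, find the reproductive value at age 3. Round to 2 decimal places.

lx = nx/n0 = nx/500: 1, 0.962, 0.864, 0.732, 0.038
lx·mx for x ≥ 3: 1.464, 0.0228 → sum = 1.4868
V_3 = 1.4868 / l_3 = 1.4868 / 0.732 = 2.031148… → 2.03

2.03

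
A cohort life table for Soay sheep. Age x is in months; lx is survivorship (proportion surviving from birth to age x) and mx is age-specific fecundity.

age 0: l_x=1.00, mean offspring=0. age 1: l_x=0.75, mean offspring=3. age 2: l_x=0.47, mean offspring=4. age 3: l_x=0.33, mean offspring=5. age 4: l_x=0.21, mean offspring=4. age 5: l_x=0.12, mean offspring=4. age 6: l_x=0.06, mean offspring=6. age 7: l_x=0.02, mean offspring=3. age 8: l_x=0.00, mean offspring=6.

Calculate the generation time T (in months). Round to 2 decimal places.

lx·mx: 0, 2.25, 1.88, 1.65, 0.84, 0.48, 0.36, 0.06, 0 → R0 = 7.52
x·lx·mx: 0, 2.25, 3.76, 4.95, 3.36, 2.4, 2.16, 0.42, 0 → Σ = 19.3
T = 19.3 / 7.52 = 2.566489… → 2.57

2.57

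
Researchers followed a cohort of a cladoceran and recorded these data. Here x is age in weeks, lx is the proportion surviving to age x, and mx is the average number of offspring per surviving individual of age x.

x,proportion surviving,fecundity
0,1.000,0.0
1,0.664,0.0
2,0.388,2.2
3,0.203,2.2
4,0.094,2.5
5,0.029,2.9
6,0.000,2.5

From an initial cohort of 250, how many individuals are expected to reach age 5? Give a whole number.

7

Expected survivors = N0 · l_5 = 250 × 0.029 = 7.25 → 7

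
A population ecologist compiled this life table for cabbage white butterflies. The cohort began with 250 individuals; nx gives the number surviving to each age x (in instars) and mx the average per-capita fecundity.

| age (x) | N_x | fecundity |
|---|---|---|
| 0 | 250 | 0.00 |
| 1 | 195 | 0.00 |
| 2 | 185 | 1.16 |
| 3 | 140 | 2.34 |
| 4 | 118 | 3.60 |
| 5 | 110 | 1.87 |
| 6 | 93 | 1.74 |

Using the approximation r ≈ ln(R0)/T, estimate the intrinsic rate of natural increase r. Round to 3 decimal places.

lx = nx/n0 = nx/250: 1, 0.78, 0.74, 0.56, 0.472, 0.44, 0.372
R0 = Σ lx·mx = 0 + 0 + 0.8584 + 1.3104 + 1.6992 + 0.8228 + 0.64728 = 5.33808
Σ x·lx·mx = 20.44248; T = 20.44248/5.33808 = 3.82956…
r ≈ ln(R0)/T = ln(5.33808)/3.82956… = 0.43735… → 0.437

0.437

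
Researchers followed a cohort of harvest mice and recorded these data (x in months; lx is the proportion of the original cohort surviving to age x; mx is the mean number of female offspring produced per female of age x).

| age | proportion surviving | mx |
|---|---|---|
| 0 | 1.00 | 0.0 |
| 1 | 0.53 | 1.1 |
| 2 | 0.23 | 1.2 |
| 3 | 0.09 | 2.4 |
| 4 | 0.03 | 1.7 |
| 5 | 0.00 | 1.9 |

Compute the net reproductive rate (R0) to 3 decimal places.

lx·mx by age: 0, 0.583, 0.276, 0.216, 0.051, 0
R0 = Σ lx·mx = 1.126 → 1.126

1.126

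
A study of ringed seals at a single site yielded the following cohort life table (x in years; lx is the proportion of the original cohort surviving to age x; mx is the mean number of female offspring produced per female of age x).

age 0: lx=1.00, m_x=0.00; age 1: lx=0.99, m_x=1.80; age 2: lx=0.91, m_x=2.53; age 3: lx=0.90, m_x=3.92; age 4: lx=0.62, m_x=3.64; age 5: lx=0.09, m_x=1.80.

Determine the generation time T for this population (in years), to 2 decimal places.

2.67

lx·mx: 0, 1.782, 2.3023, 3.528, 2.2568, 0.162 → R0 = 10.0311
x·lx·mx: 0, 1.782, 4.6046, 10.584, 9.0272, 0.81 → Σ = 26.8078
T = 26.8078 / 10.0311 = 2.672469… → 2.67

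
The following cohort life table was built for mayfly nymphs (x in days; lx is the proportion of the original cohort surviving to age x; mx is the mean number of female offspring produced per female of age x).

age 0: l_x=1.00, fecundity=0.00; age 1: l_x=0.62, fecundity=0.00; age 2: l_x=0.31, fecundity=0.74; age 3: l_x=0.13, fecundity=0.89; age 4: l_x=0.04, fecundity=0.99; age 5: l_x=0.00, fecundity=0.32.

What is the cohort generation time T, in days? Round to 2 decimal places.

2.51

lx·mx: 0, 0, 0.2294, 0.1157, 0.0396, 0 → R0 = 0.3847
x·lx·mx: 0, 0, 0.4588, 0.3471, 0.1584, 0 → Σ = 0.9643
T = 0.9643 / 0.3847 = 2.506629… → 2.51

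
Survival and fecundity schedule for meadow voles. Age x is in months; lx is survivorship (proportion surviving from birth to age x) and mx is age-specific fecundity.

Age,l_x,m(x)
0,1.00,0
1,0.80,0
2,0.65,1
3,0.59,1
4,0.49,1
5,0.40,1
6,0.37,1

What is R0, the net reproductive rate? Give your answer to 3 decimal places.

2.500

lx·mx by age: 0, 0, 0.65, 0.59, 0.49, 0.4, 0.37
R0 = Σ lx·mx = 2.5 → 2.500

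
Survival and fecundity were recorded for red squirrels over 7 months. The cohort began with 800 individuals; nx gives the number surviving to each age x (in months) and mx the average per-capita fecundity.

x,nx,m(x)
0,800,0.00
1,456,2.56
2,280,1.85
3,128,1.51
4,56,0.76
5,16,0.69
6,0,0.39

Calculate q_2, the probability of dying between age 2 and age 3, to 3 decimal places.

lx = nx/n0 = nx/800: 1, 0.57, 0.35, 0.16, 0.07, 0.02, 0
q_2 = (l_2 − l_3) / l_2 = (0.35 − 0.16) / 0.35
     = 0.19 / 0.35 = 0.542857… → 0.543

0.543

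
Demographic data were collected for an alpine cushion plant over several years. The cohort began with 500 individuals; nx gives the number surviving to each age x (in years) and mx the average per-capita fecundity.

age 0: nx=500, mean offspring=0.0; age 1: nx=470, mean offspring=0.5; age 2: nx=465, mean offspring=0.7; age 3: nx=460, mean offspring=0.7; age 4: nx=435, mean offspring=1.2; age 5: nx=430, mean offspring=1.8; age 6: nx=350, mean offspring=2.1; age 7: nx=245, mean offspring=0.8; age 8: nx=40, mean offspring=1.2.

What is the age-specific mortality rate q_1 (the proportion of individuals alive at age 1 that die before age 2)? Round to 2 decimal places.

lx = nx/n0 = nx/500: 1, 0.94, 0.93, 0.92, 0.87, 0.86, 0.7, 0.49, 0.08
q_1 = (l_1 − l_2) / l_1 = (0.94 − 0.93) / 0.94
     = 0.01 / 0.94 = 0.010638… → 0.01

0.01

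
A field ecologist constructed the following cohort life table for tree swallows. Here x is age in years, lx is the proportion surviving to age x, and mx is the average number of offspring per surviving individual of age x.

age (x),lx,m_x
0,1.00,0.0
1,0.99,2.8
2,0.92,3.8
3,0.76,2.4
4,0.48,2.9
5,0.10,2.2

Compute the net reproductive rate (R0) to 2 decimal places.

lx·mx by age: 0, 2.772, 3.496, 1.824, 1.392, 0.22
R0 = Σ lx·mx = 9.704 → 9.70

9.70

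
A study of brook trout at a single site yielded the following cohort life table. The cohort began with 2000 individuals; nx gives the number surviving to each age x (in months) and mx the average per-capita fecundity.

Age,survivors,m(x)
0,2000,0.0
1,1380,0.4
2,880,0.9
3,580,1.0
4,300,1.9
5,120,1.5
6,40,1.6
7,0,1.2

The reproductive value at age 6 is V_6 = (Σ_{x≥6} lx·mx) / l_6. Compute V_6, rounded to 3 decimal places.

1.600

lx = nx/n0 = nx/2000: 1, 0.69, 0.44, 0.29, 0.15, 0.06, 0.02, 0
lx·mx for x ≥ 6: 0.032, 0 → sum = 0.032
V_6 = 0.032 / l_6 = 0.032 / 0.02 = 1.6 → 1.600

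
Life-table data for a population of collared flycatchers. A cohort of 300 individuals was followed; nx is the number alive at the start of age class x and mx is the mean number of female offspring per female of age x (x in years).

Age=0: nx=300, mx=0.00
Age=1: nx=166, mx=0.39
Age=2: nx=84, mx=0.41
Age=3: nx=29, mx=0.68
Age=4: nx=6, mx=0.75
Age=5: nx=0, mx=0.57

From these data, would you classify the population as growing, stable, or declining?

lx = nx/n0 = nx/300: 1, 0.55333…, 0.28, 0.09667…, 0.02, 0
R0 = Σ lx·mx = 0 + 0.2158… + 0.1148 + 0.065733… + 0.015 + 0 = 0.411333…
R0 < 1, so the population is declining.

declining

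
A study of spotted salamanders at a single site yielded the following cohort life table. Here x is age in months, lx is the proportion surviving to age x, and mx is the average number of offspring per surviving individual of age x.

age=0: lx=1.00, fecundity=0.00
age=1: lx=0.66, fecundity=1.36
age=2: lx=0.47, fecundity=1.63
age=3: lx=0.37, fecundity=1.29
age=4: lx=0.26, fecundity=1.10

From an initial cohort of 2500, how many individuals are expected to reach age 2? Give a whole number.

1175

Expected survivors = N0 · l_2 = 2500 × 0.47 = 1175 → 1175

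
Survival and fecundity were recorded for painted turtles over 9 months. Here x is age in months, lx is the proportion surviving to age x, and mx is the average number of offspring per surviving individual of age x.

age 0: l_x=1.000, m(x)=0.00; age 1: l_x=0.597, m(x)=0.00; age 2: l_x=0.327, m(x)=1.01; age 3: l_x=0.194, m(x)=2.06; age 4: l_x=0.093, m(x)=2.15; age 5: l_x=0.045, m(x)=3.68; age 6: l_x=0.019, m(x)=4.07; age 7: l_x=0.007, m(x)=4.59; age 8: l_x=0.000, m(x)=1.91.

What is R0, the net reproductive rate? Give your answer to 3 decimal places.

1.205

lx·mx by age: 0, 0, 0.33027, 0.39964, 0.19995, 0.1656, 0.07733, 0.03213, 0
R0 = Σ lx·mx = 1.20492 → 1.205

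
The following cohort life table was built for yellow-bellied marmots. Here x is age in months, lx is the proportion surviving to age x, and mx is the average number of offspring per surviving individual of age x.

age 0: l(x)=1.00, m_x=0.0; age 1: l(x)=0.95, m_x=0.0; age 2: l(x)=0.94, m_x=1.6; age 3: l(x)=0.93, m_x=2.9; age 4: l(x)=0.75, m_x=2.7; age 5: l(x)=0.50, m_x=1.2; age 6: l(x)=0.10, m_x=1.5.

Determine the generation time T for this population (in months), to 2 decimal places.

lx·mx: 0, 0, 1.504, 2.697, 2.025, 0.6, 0.15 → R0 = 6.976
x·lx·mx: 0, 0, 3.008, 8.091, 8.1, 3, 0.9 → Σ = 23.099
T = 23.099 / 6.976 = 3.31121… → 3.31

3.31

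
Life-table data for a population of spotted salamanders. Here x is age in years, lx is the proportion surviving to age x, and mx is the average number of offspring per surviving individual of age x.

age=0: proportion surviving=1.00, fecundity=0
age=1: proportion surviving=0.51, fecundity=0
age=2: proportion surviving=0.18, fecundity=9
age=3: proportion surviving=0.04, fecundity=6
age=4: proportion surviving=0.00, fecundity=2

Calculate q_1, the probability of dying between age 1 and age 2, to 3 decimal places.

q_1 = (l_1 − l_2) / l_1 = (0.51 − 0.18) / 0.51
     = 0.33 / 0.51 = 0.647059… → 0.647

0.647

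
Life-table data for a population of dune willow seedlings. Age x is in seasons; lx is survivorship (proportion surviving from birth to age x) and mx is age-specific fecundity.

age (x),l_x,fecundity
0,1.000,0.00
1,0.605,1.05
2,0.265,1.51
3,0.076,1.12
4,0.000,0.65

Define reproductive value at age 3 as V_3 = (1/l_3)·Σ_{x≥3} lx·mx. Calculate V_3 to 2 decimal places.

1.12

lx·mx for x ≥ 3: 0.08512, 0 → sum = 0.08512
V_3 = 0.08512 / l_3 = 0.08512 / 0.076 = 1.12 → 1.12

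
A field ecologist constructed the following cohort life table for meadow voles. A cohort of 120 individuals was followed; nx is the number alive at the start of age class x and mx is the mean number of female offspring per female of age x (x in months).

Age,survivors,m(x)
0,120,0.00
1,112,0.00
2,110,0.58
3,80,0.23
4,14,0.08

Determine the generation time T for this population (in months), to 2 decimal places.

2.25

lx = nx/n0 = nx/120: 1, 0.93333…, 0.91667…, 0.66667…, 0.11667…
lx·mx: 0, 0, 0.531667…, 0.153333…, 0.009333… → R0 = 0.694333…
x·lx·mx: 0, 0, 1.063333…, 0.46…, 0.037333… → Σ = 1.560667…
T = 1.560667… / 0.694333… = 2.24772… → 2.25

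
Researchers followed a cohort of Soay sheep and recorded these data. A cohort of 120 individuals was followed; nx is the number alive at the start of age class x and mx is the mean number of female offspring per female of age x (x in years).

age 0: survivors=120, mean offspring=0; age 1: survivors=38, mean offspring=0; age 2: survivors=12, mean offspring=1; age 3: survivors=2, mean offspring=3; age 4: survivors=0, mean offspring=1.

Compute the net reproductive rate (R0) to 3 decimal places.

0.150

lx = nx/n0 = nx/120: 1, 0.31667…, 0.1, 0.01667…, 0
lx·mx by age: 0, 0, 0.1, 0.05…, 0
R0 = Σ lx·mx = 0.15… → 0.150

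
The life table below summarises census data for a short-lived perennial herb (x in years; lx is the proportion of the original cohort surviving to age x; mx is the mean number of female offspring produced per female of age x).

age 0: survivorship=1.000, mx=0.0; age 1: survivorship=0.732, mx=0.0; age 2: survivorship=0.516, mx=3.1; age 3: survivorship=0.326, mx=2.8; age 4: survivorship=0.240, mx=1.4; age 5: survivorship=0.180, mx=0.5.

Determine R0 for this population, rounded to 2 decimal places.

lx·mx by age: 0, 0, 1.5996, 0.9128, 0.336, 0.09
R0 = Σ lx·mx = 2.9384 → 2.94

2.94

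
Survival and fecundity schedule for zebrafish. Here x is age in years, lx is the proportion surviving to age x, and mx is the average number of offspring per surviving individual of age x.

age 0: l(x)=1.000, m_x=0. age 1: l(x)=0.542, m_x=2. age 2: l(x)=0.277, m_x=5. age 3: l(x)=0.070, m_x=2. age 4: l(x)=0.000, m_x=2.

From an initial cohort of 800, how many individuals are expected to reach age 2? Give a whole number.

222

Expected survivors = N0 · l_2 = 800 × 0.277 = 221.6 → 222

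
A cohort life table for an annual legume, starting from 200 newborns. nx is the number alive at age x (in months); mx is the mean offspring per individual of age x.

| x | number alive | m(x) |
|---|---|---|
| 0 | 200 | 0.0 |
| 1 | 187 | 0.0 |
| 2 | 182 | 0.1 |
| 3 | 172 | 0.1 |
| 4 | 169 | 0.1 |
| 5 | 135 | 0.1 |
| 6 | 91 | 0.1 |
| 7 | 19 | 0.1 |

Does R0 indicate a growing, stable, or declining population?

declining

lx = nx/n0 = nx/200: 1, 0.935, 0.91, 0.86, 0.845, 0.675, 0.455, 0.095
R0 = Σ lx·mx = 0 + 0 + 0.091 + 0.086 + 0.0845 + 0.0675 + 0.0455 + 0.0095 = 0.384
R0 < 1, so the population is declining.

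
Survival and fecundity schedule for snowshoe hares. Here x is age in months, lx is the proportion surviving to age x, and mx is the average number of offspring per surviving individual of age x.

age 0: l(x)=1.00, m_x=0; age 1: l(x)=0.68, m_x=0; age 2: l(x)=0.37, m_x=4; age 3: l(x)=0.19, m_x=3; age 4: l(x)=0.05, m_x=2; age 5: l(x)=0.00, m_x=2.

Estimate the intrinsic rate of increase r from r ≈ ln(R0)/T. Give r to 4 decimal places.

R0 = Σ lx·mx = 0 + 0 + 1.48 + 0.57 + 0.1 + 0 = 2.15
Σ x·lx·mx = 5.07; T = 5.07/2.15 = 2.35814…
r ≈ ln(R0)/T = ln(2.15)/2.35814… = 0.324607… → 0.3246

0.3246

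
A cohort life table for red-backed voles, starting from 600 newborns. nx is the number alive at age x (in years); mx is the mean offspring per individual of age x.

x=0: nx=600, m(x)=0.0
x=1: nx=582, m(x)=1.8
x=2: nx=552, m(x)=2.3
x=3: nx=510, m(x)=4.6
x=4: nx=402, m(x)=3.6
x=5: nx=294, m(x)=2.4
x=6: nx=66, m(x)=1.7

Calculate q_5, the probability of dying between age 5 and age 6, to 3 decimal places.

0.776

lx = nx/n0 = nx/600: 1, 0.97, 0.92, 0.85, 0.67, 0.49, 0.11
q_5 = (l_5 − l_6) / l_5 = (0.49 − 0.11) / 0.49
     = 0.38 / 0.49 = 0.77551… → 0.776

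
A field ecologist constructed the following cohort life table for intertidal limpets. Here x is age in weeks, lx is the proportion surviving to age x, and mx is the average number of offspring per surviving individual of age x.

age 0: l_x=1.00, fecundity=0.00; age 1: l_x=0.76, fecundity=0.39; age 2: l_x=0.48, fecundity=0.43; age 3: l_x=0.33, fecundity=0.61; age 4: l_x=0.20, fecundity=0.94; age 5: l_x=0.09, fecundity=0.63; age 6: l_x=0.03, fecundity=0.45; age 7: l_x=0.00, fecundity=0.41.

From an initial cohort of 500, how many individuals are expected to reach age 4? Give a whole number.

100

Expected survivors = N0 · l_4 = 500 × 0.20 = 100 → 100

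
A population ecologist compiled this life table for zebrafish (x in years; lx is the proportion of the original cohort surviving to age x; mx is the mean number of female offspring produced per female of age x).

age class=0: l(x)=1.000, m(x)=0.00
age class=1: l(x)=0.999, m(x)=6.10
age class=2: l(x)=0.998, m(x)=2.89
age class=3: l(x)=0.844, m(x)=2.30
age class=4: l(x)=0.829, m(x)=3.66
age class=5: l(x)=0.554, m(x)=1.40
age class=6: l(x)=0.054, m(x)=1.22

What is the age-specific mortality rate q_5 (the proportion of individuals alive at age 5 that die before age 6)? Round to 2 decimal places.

q_5 = (l_5 − l_6) / l_5 = (0.554 − 0.054) / 0.554
     = 0.5 / 0.554 = 0.902527… → 0.90

0.90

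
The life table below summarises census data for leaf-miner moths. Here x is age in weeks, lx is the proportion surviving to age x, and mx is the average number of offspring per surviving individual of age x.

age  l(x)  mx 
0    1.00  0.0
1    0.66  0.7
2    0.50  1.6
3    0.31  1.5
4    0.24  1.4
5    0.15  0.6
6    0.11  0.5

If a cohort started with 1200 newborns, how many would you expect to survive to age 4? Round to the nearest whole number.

288

Expected survivors = N0 · l_4 = 1200 × 0.24 = 288 → 288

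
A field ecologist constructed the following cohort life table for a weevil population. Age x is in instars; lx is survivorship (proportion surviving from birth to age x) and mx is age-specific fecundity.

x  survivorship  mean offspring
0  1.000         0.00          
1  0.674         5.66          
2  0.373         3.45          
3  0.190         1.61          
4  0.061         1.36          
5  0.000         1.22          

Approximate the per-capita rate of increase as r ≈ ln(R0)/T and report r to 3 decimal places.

R0 = Σ lx·mx = 0 + 3.81484 + 1.28685 + 0.3059 + 0.08296 + 0 = 5.49055
Σ x·lx·mx = 7.63808; T = 7.63808/5.49055 = 1.39113…
r ≈ ln(R0)/T = ln(5.49055)/1.39113… = 1.2242… → 1.224

1.224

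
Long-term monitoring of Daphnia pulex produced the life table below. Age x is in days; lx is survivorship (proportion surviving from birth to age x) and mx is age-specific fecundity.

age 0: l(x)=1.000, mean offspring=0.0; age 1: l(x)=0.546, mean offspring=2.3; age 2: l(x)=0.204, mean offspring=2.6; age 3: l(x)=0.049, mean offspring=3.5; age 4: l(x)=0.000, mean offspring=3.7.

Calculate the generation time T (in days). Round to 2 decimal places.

1.45

lx·mx: 0, 1.2558, 0.5304, 0.1715, 0 → R0 = 1.9577
x·lx·mx: 0, 1.2558, 1.0608, 0.5145, 0 → Σ = 2.8311
T = 2.8311 / 1.9577 = 1.446136… → 1.45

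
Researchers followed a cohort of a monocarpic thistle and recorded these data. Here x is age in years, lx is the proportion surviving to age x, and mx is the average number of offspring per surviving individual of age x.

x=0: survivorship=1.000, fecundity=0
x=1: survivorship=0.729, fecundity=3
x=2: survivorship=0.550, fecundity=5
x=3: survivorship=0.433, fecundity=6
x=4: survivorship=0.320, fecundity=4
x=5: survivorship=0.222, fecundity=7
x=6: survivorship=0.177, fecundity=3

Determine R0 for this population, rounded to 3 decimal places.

lx·mx by age: 0, 2.187, 2.75, 2.598, 1.28, 1.554, 0.531
R0 = Σ lx·mx = 10.9 → 10.900

10.900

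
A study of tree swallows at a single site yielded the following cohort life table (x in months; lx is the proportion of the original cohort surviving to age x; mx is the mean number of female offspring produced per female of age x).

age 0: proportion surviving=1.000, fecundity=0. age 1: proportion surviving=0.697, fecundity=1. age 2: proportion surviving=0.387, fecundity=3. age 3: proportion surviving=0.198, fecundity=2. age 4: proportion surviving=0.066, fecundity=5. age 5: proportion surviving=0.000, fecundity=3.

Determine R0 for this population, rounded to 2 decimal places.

lx·mx by age: 0, 0.697, 1.161, 0.396, 0.33, 0
R0 = Σ lx·mx = 2.584 → 2.58

2.58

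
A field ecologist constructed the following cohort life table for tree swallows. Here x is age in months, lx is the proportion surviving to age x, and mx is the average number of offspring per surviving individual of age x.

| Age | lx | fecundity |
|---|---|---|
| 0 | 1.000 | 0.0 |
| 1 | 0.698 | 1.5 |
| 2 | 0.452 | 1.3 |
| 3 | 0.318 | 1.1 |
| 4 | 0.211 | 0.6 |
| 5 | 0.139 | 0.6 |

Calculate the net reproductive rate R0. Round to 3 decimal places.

lx·mx by age: 0, 1.047, 0.5876, 0.3498, 0.1266, 0.0834
R0 = Σ lx·mx = 2.1944 → 2.194

2.194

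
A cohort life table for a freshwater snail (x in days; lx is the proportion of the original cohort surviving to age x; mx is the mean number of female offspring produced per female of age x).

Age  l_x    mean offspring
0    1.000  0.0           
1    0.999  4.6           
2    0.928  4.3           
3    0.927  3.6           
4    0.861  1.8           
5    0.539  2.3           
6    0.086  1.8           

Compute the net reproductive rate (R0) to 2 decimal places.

lx·mx by age: 0, 4.5954, 3.9904, 3.3372, 1.5498, 1.2397, 0.1548
R0 = Σ lx·mx = 14.8673 → 14.87

14.87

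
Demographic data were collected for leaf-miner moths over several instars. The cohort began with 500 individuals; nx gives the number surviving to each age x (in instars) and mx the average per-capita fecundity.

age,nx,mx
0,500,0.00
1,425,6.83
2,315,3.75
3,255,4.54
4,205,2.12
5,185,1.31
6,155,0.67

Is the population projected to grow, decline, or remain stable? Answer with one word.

lx = nx/n0 = nx/500: 1, 0.85, 0.63, 0.51, 0.41, 0.37, 0.31
R0 = Σ lx·mx = 0 + 5.8055 + 2.3625 + 2.3154 + 0.8692 + 0.4847 + 0.2077 = 12.045
R0 > 1, so the population is growing.

growing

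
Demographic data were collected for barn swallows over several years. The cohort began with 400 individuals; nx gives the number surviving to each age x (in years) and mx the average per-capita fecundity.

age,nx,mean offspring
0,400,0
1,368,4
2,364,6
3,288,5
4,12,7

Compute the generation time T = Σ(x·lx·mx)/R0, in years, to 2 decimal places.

2.03

lx = nx/n0 = nx/400: 1, 0.92, 0.91, 0.72, 0.03
lx·mx: 0, 3.68, 5.46, 3.6, 0.21 → R0 = 12.95
x·lx·mx: 0, 3.68, 10.92, 10.8, 0.84 → Σ = 26.24
T = 26.24 / 12.95 = 2.026255… → 2.03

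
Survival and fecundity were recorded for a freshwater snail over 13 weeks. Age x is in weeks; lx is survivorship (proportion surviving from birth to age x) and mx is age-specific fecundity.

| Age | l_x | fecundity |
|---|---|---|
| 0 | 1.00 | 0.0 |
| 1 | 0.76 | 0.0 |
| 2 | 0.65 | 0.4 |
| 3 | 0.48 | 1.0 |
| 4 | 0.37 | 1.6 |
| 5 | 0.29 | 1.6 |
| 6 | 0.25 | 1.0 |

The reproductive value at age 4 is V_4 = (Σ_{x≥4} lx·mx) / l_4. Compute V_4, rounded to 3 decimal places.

lx·mx for x ≥ 4: 0.592, 0.464, 0.25 → sum = 1.306
V_4 = 1.306 / l_4 = 1.306 / 0.37 = 3.52973… → 3.530

3.530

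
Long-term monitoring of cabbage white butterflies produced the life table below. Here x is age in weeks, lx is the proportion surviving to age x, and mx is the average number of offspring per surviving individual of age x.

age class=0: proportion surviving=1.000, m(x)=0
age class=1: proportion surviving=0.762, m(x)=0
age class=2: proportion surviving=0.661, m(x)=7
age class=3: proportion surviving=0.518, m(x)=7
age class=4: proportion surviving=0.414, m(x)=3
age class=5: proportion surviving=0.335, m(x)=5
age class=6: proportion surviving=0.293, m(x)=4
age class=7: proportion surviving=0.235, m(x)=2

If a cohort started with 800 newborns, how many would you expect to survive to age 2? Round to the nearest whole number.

Expected survivors = N0 · l_2 = 800 × 0.661 = 528.8 → 529

529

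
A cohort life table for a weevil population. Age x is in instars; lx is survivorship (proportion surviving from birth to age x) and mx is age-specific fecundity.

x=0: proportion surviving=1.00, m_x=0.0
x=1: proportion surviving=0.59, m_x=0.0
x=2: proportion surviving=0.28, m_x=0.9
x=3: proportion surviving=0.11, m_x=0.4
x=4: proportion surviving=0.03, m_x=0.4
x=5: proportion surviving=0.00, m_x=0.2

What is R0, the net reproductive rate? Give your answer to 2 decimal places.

lx·mx by age: 0, 0, 0.252, 0.044, 0.012, 0
R0 = Σ lx·mx = 0.308 → 0.31

0.31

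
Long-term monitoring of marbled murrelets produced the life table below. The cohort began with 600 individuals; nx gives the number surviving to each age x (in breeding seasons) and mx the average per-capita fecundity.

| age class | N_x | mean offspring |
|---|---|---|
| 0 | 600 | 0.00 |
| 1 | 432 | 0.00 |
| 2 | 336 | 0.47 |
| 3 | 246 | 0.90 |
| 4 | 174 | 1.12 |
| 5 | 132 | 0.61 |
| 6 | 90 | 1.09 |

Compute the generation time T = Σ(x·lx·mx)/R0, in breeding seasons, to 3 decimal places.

3.654

lx = nx/n0 = nx/600: 1, 0.72, 0.56, 0.41, 0.29, 0.22, 0.15
lx·mx: 0, 0, 0.2632, 0.369, 0.3248, 0.1342, 0.1635 → R0 = 1.2547
x·lx·mx: 0, 0, 0.5264, 1.107, 1.2992, 0.671, 0.981 → Σ = 4.5846
T = 4.5846 / 1.2547 = 3.653941… → 3.654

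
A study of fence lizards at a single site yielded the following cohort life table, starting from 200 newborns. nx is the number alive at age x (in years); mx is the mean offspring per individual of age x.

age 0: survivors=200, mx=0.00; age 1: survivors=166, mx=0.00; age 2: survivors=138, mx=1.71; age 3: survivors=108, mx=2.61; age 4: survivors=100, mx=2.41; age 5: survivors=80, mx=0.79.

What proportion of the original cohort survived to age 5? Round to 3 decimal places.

l_5 = n_5/n_0 = 80/200 = 0.4 → 0.400

0.400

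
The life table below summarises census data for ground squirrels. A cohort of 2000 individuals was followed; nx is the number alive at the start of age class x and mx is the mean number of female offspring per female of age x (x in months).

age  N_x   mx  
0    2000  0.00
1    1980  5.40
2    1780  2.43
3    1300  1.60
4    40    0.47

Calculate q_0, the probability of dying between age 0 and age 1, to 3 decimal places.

0.010

lx = nx/n0 = nx/2000: 1, 0.99, 0.89, 0.65, 0.02
q_0 = (l_0 − l_1) / l_0 = (1 − 0.99) / 1
     = 0.01 / 1 = 0.01 → 0.010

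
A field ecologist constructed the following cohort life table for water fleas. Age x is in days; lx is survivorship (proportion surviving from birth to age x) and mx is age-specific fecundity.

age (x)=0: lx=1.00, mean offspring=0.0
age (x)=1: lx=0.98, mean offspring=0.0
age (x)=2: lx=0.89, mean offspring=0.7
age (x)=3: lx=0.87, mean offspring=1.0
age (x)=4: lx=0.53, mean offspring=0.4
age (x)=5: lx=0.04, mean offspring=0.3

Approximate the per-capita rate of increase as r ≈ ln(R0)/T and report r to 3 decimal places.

0.195

R0 = Σ lx·mx = 0 + 0 + 0.623 + 0.87 + 0.212 + 0.012 = 1.717
Σ x·lx·mx = 4.764; T = 4.764/1.717 = 2.77461…
r ≈ ln(R0)/T = ln(1.717)/2.77461… = 0.19483… → 0.195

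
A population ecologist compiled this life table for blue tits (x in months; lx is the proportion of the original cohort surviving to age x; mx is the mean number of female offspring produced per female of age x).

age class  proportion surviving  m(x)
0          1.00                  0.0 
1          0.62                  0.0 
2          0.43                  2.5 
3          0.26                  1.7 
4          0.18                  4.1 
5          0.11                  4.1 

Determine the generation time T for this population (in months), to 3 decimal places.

3.209

lx·mx: 0, 0, 1.075, 0.442, 0.738, 0.451 → R0 = 2.706
x·lx·mx: 0, 0, 2.15, 1.326, 2.952, 2.255 → Σ = 8.683
T = 8.683 / 2.706 = 3.208795… → 3.209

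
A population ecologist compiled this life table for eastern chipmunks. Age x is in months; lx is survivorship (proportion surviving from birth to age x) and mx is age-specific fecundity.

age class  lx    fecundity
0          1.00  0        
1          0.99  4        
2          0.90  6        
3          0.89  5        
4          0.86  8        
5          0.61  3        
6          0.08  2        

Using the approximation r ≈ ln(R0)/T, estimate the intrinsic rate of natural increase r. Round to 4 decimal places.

1.0769

R0 = Σ lx·mx = 0 + 3.96 + 5.4 + 4.45 + 6.88 + 1.83 + 0.16 = 22.68
Σ x·lx·mx = 65.74; T = 65.74/22.68 = 2.89859…
r ≈ ln(R0)/T = ln(22.68)/2.89859… = 1.076898… → 1.0769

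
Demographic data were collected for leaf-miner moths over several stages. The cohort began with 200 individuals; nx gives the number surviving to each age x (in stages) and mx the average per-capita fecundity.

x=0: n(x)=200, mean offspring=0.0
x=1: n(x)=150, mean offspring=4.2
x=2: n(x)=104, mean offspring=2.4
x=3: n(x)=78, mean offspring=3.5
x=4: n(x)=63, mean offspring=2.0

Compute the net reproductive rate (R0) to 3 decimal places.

6.393

lx = nx/n0 = nx/200: 1, 0.75, 0.52, 0.39, 0.315
lx·mx by age: 0, 3.15, 1.248, 1.365, 0.63
R0 = Σ lx·mx = 6.393 → 6.393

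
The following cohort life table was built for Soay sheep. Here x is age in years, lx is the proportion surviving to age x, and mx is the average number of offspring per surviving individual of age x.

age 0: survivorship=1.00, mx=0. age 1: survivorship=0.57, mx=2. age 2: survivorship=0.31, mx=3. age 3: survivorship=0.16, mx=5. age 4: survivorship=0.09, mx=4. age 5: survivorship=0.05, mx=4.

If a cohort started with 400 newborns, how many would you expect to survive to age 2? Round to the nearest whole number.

124

Expected survivors = N0 · l_2 = 400 × 0.31 = 124 → 124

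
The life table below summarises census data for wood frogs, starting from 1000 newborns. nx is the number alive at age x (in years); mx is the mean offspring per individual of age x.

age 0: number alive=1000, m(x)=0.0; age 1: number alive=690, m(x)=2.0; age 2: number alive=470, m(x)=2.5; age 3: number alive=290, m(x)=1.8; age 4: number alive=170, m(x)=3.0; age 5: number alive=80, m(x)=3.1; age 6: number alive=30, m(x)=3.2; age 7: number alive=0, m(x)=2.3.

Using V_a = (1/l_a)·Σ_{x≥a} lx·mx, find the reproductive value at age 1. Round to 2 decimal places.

lx = nx/n0 = nx/1000: 1, 0.69, 0.47, 0.29, 0.17, 0.08, 0.03, 0
lx·mx for x ≥ 1: 1.38, 1.175, 0.522, 0.51, 0.248, 0.096, 0 → sum = 3.931
V_1 = 3.931 / l_1 = 3.931 / 0.69 = 5.697101… → 5.70

5.70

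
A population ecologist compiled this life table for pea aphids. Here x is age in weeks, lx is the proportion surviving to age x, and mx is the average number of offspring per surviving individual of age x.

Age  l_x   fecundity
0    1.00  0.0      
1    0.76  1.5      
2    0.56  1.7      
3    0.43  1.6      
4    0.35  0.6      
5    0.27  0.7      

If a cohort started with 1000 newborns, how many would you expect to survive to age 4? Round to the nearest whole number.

Expected survivors = N0 · l_4 = 1000 × 0.35 = 350 → 350

350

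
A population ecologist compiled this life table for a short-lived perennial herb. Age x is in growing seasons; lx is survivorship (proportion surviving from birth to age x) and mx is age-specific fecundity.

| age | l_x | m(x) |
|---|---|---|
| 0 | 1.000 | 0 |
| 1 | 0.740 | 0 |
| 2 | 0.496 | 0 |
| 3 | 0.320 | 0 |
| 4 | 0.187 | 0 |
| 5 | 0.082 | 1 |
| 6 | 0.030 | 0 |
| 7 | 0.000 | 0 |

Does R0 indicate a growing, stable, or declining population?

declining

R0 = Σ lx·mx = 0 + 0 + 0 + 0 + 0 + 0.082 + 0 + 0 = 0.082
R0 < 1, so the population is declining.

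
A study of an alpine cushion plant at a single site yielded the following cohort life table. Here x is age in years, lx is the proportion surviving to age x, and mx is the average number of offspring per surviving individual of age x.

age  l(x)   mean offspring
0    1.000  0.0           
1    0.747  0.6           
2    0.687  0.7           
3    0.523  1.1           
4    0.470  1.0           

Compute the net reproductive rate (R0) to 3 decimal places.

1.974

lx·mx by age: 0, 0.4482, 0.4809, 0.5753, 0.47
R0 = Σ lx·mx = 1.9744 → 1.974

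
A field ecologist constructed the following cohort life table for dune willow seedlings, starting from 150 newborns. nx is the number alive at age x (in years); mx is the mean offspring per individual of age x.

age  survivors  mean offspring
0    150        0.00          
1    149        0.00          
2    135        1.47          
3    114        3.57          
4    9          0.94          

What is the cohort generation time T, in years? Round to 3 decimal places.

lx = nx/n0 = nx/150: 1, 0.99333…, 0.9, 0.76, 0.06
lx·mx: 0, 0, 1.323, 2.7132, 0.0564 → R0 = 4.0926…
x·lx·mx: 0, 0, 2.646, 8.1396, 0.2256 → Σ = 11.0112…
T = 11.0112… / 4.0926… = 2.690515… → 2.691

2.691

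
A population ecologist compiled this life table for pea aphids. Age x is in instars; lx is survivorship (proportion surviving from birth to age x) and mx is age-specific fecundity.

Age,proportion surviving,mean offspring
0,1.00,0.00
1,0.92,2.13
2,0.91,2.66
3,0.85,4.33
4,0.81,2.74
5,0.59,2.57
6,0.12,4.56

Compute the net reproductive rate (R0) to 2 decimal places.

12.34

lx·mx by age: 0, 1.9596, 2.4206, 3.6805, 2.2194, 1.5163, 0.5472
R0 = Σ lx·mx = 12.3436 → 12.34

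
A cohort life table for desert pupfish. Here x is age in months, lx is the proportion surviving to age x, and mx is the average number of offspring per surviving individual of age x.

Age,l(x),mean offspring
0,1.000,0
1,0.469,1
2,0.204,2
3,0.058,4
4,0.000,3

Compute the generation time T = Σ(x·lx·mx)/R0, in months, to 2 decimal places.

lx·mx: 0, 0.469, 0.408, 0.232, 0 → R0 = 1.109
x·lx·mx: 0, 0.469, 0.816, 0.696, 0 → Σ = 1.981
T = 1.981 / 1.109 = 1.786294… → 1.79

1.79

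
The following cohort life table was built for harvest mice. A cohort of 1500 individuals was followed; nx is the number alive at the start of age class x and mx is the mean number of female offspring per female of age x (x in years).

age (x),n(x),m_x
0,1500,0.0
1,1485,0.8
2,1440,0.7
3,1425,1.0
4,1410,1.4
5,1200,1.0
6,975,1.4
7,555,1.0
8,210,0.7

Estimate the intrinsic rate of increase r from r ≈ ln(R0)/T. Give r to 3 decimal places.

lx = nx/n0 = nx/1500: 1, 0.99, 0.96, 0.95, 0.94, 0.8, 0.65, 0.37, 0.14
R0 = Σ lx·mx = 0 + 0.792 + 0.672 + 0.95 + 1.316 + 0.8 + 0.91 + 0.37 + 0.098 = 5.908
Σ x·lx·mx = 23.084; T = 23.084/5.908 = 3.90724…
r ≈ ln(R0)/T = ln(5.908)/3.90724… = 0.45462… → 0.455

0.455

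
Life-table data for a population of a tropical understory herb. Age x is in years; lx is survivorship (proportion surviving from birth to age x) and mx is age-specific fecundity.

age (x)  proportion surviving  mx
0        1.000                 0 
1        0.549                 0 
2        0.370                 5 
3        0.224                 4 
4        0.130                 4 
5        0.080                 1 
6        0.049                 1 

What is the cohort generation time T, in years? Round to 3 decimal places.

lx·mx: 0, 0, 1.85, 0.896, 0.52, 0.08, 0.049 → R0 = 3.395
x·lx·mx: 0, 0, 3.7, 2.688, 2.08, 0.4, 0.294 → Σ = 9.162
T = 9.162 / 3.395 = 2.698675… → 2.699

2.699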